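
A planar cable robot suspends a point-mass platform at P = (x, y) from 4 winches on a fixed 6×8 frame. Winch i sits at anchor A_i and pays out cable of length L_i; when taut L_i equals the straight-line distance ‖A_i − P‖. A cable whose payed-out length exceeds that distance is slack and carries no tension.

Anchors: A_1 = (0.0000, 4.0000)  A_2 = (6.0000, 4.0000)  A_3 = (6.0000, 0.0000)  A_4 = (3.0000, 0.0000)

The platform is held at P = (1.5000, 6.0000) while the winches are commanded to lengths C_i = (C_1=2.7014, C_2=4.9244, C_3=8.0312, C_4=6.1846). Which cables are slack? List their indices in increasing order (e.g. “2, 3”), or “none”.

1, 3

cable 1: L_1 = ‖A_1−P‖ = 2.5000;  C_1 = 2.7014 → slack
cable 2: L_2 = ‖A_2−P‖ = 4.9244;  C_2 = 4.9244 → taut
cable 3: L_3 = ‖A_3−P‖ = 7.5000;  C_3 = 8.0312 → slack
cable 4: L_4 = ‖A_4−P‖ = 6.1847;  C_4 = 6.1846 → taut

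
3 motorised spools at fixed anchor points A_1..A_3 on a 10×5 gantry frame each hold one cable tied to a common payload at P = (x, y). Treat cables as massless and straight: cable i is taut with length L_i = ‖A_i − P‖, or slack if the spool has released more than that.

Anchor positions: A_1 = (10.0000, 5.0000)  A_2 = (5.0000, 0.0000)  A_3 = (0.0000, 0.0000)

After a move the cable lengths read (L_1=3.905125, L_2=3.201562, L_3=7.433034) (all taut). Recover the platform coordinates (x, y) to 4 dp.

(7.0000, 2.5000)

each cable: (A_i−P)·(A_i−P) = L_i²; let k_i = ‖A_i‖²−L_i²
k_1 = 100.0000+25.0000−15.2500 = 109.7500
row 1: 10.0000x + 10.0000y = 95.0000  (k_2=14.7500)
row 2: 20.0000x + 10.0000y = 165.0000  (k_3=-55.2500)
Cramer on rows 1–2 → x = 7.0000, y = 2.5000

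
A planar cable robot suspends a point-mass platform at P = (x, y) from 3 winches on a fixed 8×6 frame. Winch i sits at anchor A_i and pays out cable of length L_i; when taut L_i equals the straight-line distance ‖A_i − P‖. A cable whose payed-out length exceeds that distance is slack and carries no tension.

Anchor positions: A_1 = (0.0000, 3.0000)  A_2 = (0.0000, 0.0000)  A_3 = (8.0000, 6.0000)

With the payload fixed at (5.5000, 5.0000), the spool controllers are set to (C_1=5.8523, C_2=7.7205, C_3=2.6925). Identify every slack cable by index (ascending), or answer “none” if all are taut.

2

cable 1: L_1 = ‖A_1−P‖ = 5.8523;  C_1 = 5.8523 → taut
cable 2: L_2 = ‖A_2−P‖ = 7.4330;  C_2 = 7.7205 → slack
cable 3: L_3 = ‖A_3−P‖ = 2.6926;  C_3 = 2.6925 → taut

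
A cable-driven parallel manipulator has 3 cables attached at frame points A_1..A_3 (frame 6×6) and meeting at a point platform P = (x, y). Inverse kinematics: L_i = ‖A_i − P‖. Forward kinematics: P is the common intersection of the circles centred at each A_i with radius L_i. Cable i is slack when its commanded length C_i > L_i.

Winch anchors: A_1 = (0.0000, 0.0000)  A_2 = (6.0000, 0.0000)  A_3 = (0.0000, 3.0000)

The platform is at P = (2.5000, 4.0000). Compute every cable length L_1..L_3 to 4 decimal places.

(4.7170, 5.3151, 2.6926)

L_1: Δ = A_1−P = (-2.5000, -4.0000) → ‖Δ‖ = √22.2500 = 4.7170
L_2: Δ = A_2−P = (3.5000, -4.0000) → ‖Δ‖ = √28.2500 = 5.3151
L_3: Δ = A_3−P = (-2.5000, -1.0000) → ‖Δ‖ = √7.2500 = 2.6926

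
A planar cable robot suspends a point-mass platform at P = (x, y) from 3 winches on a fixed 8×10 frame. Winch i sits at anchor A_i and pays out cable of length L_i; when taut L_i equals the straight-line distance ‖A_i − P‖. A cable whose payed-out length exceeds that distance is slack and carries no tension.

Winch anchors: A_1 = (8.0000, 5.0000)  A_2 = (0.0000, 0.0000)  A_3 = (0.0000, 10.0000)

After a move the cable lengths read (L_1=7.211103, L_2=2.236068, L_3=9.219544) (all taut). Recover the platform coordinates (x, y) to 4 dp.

expand ‖A_i−P‖²=L_i² and subtract eq 1 (k_i ≔ ‖A_i‖²−L_i²)
k_1 = 64.0000+25.0000−52.0000 = 37.0000
eq1−eq2 → [16.0000  10.0000]·P = 42.0000
eq1−eq3 → [16.0000  -10.0000]·P = 22.0000
2×2 solve → P = (2.0000, 1.0000)

(2.0000, 1.0000)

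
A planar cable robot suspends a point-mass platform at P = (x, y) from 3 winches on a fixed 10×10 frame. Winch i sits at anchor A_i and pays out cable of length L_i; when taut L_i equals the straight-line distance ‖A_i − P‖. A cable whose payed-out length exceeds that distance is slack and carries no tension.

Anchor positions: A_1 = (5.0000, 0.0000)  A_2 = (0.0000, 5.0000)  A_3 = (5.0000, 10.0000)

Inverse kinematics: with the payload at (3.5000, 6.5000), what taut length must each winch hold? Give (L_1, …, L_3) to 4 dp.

(6.6708, 3.8079, 3.8079)

L_1: Δ = A_1−P = (1.5000, -6.5000) → ‖Δ‖ = √44.5000 = 6.6708
L_2: Δ = A_2−P = (-3.5000, -1.5000) → ‖Δ‖ = √14.5000 = 3.8079
L_3: Δ = A_3−P = (1.5000, 3.5000) → ‖Δ‖ = √14.5000 = 3.8079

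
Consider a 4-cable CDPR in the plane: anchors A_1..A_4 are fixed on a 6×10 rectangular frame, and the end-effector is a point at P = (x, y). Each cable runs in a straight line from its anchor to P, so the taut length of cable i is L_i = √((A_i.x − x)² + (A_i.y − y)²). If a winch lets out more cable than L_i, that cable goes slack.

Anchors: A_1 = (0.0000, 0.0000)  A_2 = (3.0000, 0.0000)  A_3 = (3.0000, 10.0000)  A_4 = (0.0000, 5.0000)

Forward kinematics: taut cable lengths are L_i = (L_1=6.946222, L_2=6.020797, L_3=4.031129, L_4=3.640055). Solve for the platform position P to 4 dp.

(3.5000, 6.0000)

circle eqns → linear via eq_j − eq_1; set c_j = A_j·A_j − L_j²
c_1 = 0.0000+0.0000−48.2500 = -48.2500
-6.0000·x + 0.0000·y = c_1−c_2 = -21.0000
-6.0000·x − 20.0000·y = c_1−c_3 = -141.0000
0.0000·x − 10.0000·y = c_1−c_4 = -60.0000
solve first two rows → x=3.5000, y=6.0000
check cable 4: ‖A_4−P‖² = 13.2500 ≈ L_4² = 13.2500 ✓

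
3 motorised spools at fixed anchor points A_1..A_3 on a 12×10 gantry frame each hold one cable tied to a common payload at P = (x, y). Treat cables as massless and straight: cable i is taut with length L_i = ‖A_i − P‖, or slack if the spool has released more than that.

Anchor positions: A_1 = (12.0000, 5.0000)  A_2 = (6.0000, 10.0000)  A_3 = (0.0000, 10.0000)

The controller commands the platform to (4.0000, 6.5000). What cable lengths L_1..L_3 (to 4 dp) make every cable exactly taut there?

(8.1394, 4.0311, 5.3151)

L_1 = √((12.0000−4.0000)² + (5.0000−6.5000)²) = 8.1394
L_2 = √((6.0000−4.0000)² + (10.0000−6.5000)²) = 4.0311
L_3 = √((0.0000−4.0000)² + (10.0000−6.5000)²) = 5.3151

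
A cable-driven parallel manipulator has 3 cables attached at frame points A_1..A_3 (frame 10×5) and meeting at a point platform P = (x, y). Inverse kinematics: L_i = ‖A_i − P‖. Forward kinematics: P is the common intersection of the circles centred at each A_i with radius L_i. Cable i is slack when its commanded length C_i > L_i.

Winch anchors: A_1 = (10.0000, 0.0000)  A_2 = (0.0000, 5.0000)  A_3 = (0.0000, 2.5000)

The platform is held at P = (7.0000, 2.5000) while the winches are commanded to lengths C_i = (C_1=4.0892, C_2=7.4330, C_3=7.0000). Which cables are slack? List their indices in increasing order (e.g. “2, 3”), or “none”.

1

i=1: geometric 3.9051 vs commanded 4.0892 ⇒ slack
i=2: geometric 7.4330 vs commanded 7.4330 ⇒ taut
i=3: geometric 7.0000 vs commanded 7.0000 ⇒ taut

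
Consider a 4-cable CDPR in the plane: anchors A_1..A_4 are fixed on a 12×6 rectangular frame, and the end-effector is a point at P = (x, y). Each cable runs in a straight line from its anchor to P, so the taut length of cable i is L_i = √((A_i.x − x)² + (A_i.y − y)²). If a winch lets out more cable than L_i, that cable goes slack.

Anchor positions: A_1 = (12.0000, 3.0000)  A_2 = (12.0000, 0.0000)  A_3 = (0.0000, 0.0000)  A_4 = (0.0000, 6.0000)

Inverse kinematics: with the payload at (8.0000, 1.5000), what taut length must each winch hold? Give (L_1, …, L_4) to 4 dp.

L_1 = √((12.0000−8.0000)² + (3.0000−1.5000)²) = 4.2720
L_2 = √((12.0000−8.0000)² + (0.0000−1.5000)²) = 4.2720
L_3 = √((0.0000−8.0000)² + (0.0000−1.5000)²) = 8.1394
L_4 = √((0.0000−8.0000)² + (6.0000−1.5000)²) = 9.1788

(4.2720, 4.2720, 8.1394, 9.1788)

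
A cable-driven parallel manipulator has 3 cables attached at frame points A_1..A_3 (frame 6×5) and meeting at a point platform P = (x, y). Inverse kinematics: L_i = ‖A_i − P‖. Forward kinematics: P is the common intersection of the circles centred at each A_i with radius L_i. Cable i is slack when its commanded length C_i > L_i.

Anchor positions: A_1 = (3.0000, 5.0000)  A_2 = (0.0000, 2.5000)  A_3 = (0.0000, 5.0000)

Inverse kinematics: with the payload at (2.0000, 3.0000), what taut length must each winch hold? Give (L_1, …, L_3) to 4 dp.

(2.2361, 2.0616, 2.8284)

L_1: Δ = A_1−P = (1.0000, 2.0000) → ‖Δ‖ = √5.0000 = 2.2361
L_2: Δ = A_2−P = (-2.0000, -0.5000) → ‖Δ‖ = √4.2500 = 2.0616
L_3: Δ = A_3−P = (-2.0000, 2.0000) → ‖Δ‖ = √8.0000 = 2.8284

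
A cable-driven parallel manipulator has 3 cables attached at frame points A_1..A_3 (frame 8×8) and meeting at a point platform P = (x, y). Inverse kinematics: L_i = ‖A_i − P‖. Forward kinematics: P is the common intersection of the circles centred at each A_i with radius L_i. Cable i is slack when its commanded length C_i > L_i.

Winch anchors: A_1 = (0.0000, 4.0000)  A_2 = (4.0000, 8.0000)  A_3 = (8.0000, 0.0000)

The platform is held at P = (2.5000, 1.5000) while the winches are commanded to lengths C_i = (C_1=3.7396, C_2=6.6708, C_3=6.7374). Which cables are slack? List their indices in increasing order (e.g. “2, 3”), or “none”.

cable 1: √((-2.5000)²+(2.5000)²)=3.5355, C_1=3.7396: slack
cable 2: √((1.5000)²+(6.5000)²)=6.6708, C_2=6.6708: taut
cable 3: √((5.5000)²+(-1.5000)²)=5.7009, C_3=6.7374: slack

1, 3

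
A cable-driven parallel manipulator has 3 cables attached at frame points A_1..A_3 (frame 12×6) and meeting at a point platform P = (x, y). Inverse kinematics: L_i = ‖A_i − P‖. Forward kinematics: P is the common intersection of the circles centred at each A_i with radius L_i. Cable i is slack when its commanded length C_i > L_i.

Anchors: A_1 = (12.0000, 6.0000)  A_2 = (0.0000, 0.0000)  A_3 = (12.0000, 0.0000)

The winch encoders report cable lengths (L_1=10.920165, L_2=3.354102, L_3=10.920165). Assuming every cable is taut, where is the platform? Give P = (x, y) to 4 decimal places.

(1.5000, 3.0000)

expand ‖A_i−P‖²=L_i² and subtract eq 1 (c_i ≔ ‖A_i‖²−L_i²)
c_1 = 144.0000+36.0000−119.2500 = 60.7500
eq1−eq2 → [24.0000  12.0000]·P = 72.0000
eq1−eq3 → [0.0000  12.0000]·P = 36.0000
2×2 solve → P = (1.5000, 3.0000)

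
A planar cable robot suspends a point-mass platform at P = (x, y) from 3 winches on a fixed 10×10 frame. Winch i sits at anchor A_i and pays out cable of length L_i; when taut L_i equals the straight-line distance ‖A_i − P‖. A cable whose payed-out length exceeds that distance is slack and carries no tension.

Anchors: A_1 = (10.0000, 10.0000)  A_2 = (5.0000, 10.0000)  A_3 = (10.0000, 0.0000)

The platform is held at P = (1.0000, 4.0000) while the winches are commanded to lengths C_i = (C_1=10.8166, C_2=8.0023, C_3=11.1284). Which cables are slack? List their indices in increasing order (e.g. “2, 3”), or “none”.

2, 3

cable 1: √((9.0000)²+(6.0000)²)=10.8167, C_1=10.8166: taut
cable 2: √((4.0000)²+(6.0000)²)=7.2111, C_2=8.0023: slack
cable 3: √((9.0000)²+(-4.0000)²)=9.8489, C_3=11.1284: slack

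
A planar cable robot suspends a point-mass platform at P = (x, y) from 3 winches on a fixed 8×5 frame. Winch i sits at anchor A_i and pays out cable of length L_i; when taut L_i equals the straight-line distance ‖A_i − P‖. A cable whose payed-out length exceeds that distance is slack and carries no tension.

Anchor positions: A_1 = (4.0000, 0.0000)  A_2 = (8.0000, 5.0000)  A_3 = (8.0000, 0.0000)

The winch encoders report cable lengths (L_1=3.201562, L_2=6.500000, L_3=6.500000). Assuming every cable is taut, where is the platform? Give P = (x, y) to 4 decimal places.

(2.0000, 2.5000)

each cable: (A_i−P)·(A_i−P) = L_i²; let k_i = ‖A_i‖²−L_i²
k_1 = 16.0000+0.0000−10.2500 = 5.7500
row 1: -8.0000x − 10.0000y = -41.0000  (k_2=46.7500)
row 2: -8.0000x + 0.0000y = -16.0000  (k_3=21.7500)
Cramer on rows 1–2 → x = 2.0000, y = 2.5000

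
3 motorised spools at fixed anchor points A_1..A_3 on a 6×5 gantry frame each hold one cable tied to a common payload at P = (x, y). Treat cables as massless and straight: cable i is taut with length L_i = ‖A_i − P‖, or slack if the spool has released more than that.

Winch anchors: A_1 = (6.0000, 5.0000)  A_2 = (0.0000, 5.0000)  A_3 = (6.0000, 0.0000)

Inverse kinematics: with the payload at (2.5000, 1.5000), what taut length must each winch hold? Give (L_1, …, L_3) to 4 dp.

(4.9497, 4.3012, 3.8079)

L_1 = √((6.0000−2.5000)² + (5.0000−1.5000)²) = 4.9497
L_2 = √((0.0000−2.5000)² + (5.0000−1.5000)²) = 4.3012
L_3 = √((6.0000−2.5000)² + (0.0000−1.5000)²) = 3.8079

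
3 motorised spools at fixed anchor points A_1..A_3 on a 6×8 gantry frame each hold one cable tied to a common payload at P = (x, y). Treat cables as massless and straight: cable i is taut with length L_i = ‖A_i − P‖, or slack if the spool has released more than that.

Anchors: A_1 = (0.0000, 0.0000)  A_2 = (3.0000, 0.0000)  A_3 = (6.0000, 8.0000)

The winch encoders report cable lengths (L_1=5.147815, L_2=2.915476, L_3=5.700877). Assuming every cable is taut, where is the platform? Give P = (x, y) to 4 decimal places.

(4.5000, 2.5000)

circle eqns → linear via eq_j − eq_1; set q_j = A_j·A_j − L_j²
q_1 = 0.0000+0.0000−26.5000 = -26.5000
-6.0000·x + 0.0000·y = q_1−q_2 = -27.0000
-12.0000·x − 16.0000·y = q_1−q_3 = -94.0000
solve first two rows → x=4.5000, y=2.5000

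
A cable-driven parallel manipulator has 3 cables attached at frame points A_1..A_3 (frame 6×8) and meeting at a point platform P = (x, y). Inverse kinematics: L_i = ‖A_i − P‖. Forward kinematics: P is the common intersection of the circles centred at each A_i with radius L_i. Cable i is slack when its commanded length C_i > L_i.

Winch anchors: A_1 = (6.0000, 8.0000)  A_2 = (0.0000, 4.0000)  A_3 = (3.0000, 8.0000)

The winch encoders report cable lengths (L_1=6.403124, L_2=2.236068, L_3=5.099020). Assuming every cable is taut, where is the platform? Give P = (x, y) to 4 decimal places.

(2.0000, 3.0000)

expand ‖A_i−P‖²=L_i² and subtract eq 1 (q_i ≔ ‖A_i‖²−L_i²)
q_1 = 36.0000+64.0000−41.0000 = 59.0000
eq1−eq2 → [12.0000  8.0000]·P = 48.0000
eq1−eq3 → [6.0000  0.0000]·P = 12.0000
2×2 solve → P = (2.0000, 3.0000)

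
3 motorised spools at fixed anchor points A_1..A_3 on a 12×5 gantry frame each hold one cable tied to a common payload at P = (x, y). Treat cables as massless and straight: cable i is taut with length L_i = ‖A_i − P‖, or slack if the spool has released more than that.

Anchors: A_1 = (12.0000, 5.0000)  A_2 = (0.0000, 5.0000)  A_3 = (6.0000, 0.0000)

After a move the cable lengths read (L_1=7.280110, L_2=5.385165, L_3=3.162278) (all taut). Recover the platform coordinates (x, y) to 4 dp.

each cable: (A_i−P)·(A_i−P) = L_i²; let c_i = ‖A_i‖²−L_i²
c_1 = 144.0000+25.0000−53.0000 = 116.0000
row 1: 24.0000x + 0.0000y = 120.0000  (c_2=-4.0000)
row 2: 12.0000x + 10.0000y = 90.0000  (c_3=26.0000)
Cramer on rows 1–2 → x = 5.0000, y = 3.0000

(5.0000, 3.0000)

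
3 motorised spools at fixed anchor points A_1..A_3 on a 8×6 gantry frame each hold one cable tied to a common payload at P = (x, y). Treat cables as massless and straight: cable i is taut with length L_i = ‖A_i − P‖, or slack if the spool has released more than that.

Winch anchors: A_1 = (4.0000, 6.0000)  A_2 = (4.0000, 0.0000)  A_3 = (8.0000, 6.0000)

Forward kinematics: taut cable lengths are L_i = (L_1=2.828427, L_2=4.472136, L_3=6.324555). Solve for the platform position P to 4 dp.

(2.0000, 4.0000)

circle eqns → linear via eq_j − eq_1; set k_j = A_j·A_j − L_j²
k_1 = 16.0000+36.0000−8.0000 = 44.0000
0.0000·x + 12.0000·y = k_1−k_2 = 48.0000
-8.0000·x + 0.0000·y = k_1−k_3 = -16.0000
solve first two rows → x=2.0000, y=4.0000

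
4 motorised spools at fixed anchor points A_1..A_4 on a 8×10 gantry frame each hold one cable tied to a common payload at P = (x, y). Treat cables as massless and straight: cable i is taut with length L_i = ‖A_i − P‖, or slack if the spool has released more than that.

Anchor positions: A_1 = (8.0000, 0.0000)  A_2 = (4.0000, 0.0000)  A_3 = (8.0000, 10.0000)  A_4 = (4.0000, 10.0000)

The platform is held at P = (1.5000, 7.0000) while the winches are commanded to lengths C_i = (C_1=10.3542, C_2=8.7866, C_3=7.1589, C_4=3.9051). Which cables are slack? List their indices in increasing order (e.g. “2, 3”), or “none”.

cable 1: L_1 = ‖A_1−P‖ = 9.5525;  C_1 = 10.3542 → slack
cable 2: L_2 = ‖A_2−P‖ = 7.4330;  C_2 = 8.7866 → slack
cable 3: L_3 = ‖A_3−P‖ = 7.1589;  C_3 = 7.1589 → taut
cable 4: L_4 = ‖A_4−P‖ = 3.9051;  C_4 = 3.9051 → taut

1, 2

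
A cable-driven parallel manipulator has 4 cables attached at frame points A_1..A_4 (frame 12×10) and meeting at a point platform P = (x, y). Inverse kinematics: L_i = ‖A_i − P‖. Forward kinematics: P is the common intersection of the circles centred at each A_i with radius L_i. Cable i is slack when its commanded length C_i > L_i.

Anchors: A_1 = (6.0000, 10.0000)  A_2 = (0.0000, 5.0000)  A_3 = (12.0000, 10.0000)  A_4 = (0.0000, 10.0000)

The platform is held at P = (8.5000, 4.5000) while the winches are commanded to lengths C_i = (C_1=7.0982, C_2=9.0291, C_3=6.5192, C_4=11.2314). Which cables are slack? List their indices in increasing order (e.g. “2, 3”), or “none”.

cable 1: L_1 = ‖A_1−P‖ = 6.0415;  C_1 = 7.0982 → slack
cable 2: L_2 = ‖A_2−P‖ = 8.5147;  C_2 = 9.0291 → slack
cable 3: L_3 = ‖A_3−P‖ = 6.5192;  C_3 = 6.5192 → taut
cable 4: L_4 = ‖A_4−P‖ = 10.1242;  C_4 = 11.2314 → slack

1, 2, 4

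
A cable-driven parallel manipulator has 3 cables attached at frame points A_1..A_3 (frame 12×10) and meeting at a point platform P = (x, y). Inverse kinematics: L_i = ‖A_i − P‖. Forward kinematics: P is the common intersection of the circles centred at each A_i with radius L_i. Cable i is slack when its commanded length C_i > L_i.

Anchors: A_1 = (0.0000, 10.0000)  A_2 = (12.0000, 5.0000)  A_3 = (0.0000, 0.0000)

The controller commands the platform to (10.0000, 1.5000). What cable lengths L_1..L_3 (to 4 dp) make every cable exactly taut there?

(13.1244, 4.0311, 10.1119)

L_1 = √((0.0000−10.0000)² + (10.0000−1.5000)²) = 13.1244
L_2 = √((12.0000−10.0000)² + (5.0000−1.5000)²) = 4.0311
L_3 = √((0.0000−10.0000)² + (0.0000−1.5000)²) = 10.1119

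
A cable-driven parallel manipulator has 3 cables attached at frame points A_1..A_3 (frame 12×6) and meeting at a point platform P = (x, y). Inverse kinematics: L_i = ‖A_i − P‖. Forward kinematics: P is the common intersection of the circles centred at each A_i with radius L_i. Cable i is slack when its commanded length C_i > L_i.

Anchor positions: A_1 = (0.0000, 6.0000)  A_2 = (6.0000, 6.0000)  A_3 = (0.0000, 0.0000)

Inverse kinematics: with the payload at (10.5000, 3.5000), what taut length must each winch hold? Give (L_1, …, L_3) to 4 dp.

(10.7935, 5.1478, 11.0680)

cable 1: Δx=-10.5000, Δy=2.5000; L_1 = √(Δx²+Δy²) = 10.7935
cable 2: Δx=-4.5000, Δy=2.5000; L_2 = √(Δx²+Δy²) = 5.1478
cable 3: Δx=-10.5000, Δy=-3.5000; L_3 = √(Δx²+Δy²) = 11.0680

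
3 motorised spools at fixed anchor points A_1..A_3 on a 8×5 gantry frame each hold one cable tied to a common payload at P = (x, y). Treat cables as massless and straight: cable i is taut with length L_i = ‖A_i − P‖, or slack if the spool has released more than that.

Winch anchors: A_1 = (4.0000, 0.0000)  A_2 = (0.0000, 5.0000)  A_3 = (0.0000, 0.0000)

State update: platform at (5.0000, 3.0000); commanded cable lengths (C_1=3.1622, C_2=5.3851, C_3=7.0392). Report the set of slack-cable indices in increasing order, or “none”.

3

cable 1: L_1 = ‖A_1−P‖ = 3.1623;  C_1 = 3.1622 → taut
cable 2: L_2 = ‖A_2−P‖ = 5.3852;  C_2 = 5.3851 → taut
cable 3: L_3 = ‖A_3−P‖ = 5.8310;  C_3 = 7.0392 → slack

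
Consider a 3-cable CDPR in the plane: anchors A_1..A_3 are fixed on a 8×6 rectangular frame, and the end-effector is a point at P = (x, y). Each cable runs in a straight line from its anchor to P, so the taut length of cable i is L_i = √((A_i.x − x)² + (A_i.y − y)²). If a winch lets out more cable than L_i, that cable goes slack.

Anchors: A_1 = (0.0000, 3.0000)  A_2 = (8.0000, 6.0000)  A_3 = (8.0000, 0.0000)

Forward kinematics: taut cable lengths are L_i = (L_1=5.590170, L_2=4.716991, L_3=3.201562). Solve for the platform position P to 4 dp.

(5.5000, 2.0000)

each cable: (A_i−P)·(A_i−P) = L_i²; let k_i = ‖A_i‖²−L_i²
k_1 = 0.0000+9.0000−31.2500 = -22.2500
row 1: -16.0000x − 6.0000y = -100.0000  (k_2=77.7500)
row 2: -16.0000x + 6.0000y = -76.0000  (k_3=53.7500)
Cramer on rows 1–2 → x = 5.5000, y = 2.0000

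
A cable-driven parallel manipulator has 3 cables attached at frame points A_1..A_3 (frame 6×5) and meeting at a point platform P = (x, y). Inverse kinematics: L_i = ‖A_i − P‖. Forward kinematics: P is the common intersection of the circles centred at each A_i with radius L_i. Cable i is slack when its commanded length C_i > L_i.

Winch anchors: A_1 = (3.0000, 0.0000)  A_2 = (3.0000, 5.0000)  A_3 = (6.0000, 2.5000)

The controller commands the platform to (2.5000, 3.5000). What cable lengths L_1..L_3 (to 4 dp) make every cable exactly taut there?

(3.5355, 1.5811, 3.6401)

L_1 = √((3.0000−2.5000)² + (0.0000−3.5000)²) = 3.5355
L_2 = √((3.0000−2.5000)² + (5.0000−3.5000)²) = 1.5811
L_3 = √((6.0000−2.5000)² + (2.5000−3.5000)²) = 3.6401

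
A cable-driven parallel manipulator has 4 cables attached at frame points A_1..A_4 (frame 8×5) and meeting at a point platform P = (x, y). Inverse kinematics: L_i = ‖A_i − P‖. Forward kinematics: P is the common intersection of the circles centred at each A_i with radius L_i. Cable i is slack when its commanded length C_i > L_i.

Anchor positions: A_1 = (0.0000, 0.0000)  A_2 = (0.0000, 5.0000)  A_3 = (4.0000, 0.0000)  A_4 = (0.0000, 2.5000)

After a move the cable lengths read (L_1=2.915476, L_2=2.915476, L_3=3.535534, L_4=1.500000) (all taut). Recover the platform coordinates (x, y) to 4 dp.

(1.5000, 2.5000)

each cable: (A_i−P)·(A_i−P) = L_i²; let k_i = ‖A_i‖²−L_i²
k_1 = 0.0000+0.0000−8.5000 = -8.5000
row 1: 0.0000x − 10.0000y = -25.0000  (k_2=16.5000)
row 2: -8.0000x + 0.0000y = -12.0000  (k_3=3.5000)
row 3: 0.0000x − 5.0000y = -12.5000  (k_4=4.0000)
Cramer on rows 1–2 → x = 1.5000, y = 2.5000
check cable 4: ‖A_4−P‖² = 2.2500 ≈ L_4² = 2.2500 ✓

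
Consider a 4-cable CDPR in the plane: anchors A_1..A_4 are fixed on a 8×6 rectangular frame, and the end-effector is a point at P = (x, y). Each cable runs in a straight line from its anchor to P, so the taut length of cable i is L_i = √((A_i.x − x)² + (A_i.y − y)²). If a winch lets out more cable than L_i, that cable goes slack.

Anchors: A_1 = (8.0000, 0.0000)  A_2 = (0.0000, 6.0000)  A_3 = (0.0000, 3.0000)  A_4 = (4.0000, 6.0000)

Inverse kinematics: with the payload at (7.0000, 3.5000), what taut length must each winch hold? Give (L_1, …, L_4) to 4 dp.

cable 1: Δx=1.0000, Δy=-3.5000; L_1 = √(Δx²+Δy²) = 3.6401
cable 2: Δx=-7.0000, Δy=2.5000; L_2 = √(Δx²+Δy²) = 7.4330
cable 3: Δx=-7.0000, Δy=-0.5000; L_3 = √(Δx²+Δy²) = 7.0178
cable 4: Δx=-3.0000, Δy=2.5000; L_4 = √(Δx²+Δy²) = 3.9051

(3.6401, 7.4330, 7.0178, 3.9051)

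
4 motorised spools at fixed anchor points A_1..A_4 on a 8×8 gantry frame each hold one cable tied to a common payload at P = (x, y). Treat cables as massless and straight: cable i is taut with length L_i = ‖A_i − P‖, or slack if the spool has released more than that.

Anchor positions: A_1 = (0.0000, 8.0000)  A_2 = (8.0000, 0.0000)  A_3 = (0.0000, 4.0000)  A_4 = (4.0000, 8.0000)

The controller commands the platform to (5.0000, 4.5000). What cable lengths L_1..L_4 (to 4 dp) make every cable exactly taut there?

(6.1033, 5.4083, 5.0249, 3.6401)

L_1 = √((0.0000−5.0000)² + (8.0000−4.5000)²) = 6.1033
L_2 = √((8.0000−5.0000)² + (0.0000−4.5000)²) = 5.4083
L_3 = √((0.0000−5.0000)² + (4.0000−4.5000)²) = 5.0249
L_4 = √((4.0000−5.0000)² + (8.0000−4.5000)²) = 3.6401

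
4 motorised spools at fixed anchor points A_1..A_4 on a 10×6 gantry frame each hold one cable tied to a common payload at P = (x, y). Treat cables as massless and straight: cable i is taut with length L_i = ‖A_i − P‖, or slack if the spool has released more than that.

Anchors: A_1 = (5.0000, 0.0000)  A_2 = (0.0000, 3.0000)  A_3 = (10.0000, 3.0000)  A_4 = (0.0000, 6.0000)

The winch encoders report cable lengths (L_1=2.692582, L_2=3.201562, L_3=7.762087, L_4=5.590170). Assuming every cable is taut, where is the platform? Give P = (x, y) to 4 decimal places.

expand ‖A_i−P‖²=L_i² and subtract eq 1 (q_i ≔ ‖A_i‖²−L_i²)
q_1 = 25.0000+0.0000−7.2500 = 17.7500
eq1−eq2 → [10.0000  -6.0000]·P = 19.0000
eq1−eq3 → [-10.0000  -6.0000]·P = -31.0000
eq1−eq4 → [10.0000  -12.0000]·P = 13.0000
2×2 solve → P = (2.5000, 1.0000)
check cable 4: ‖A_4−P‖² = 31.2500 ≈ L_4² = 31.2500 ✓

(2.5000, 1.0000)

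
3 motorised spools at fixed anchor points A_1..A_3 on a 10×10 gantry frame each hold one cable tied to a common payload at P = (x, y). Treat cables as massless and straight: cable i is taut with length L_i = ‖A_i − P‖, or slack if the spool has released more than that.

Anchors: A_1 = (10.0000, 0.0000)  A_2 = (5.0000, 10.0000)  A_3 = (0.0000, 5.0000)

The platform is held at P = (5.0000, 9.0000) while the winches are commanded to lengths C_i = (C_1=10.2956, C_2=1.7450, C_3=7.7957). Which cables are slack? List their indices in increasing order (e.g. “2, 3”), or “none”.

2, 3

i=1: geometric 10.2956 vs commanded 10.2956 ⇒ taut
i=2: geometric 1.0000 vs commanded 1.7450 ⇒ slack
i=3: geometric 6.4031 vs commanded 7.7957 ⇒ slack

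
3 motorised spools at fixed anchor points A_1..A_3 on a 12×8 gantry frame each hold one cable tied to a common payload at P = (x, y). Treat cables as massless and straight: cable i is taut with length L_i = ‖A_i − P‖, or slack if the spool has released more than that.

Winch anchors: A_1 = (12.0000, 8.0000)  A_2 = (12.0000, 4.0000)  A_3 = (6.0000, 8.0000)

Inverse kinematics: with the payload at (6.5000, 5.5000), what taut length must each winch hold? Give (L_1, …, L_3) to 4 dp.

(6.0415, 5.7009, 2.5495)

L_1 = √((12.0000−6.5000)² + (8.0000−5.5000)²) = 6.0415
L_2 = √((12.0000−6.5000)² + (4.0000−5.5000)²) = 5.7009
L_3 = √((6.0000−6.5000)² + (8.0000−5.5000)²) = 2.5495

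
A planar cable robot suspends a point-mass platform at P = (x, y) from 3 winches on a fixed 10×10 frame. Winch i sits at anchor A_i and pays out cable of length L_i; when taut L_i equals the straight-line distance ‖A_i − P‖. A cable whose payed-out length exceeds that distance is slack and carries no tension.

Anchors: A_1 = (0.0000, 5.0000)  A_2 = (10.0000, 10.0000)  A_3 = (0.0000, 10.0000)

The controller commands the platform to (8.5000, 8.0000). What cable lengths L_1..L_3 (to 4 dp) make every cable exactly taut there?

(9.0139, 2.5000, 8.7321)

L_1 = √((0.0000−8.5000)² + (5.0000−8.0000)²) = 9.0139
L_2 = √((10.0000−8.5000)² + (10.0000−8.0000)²) = 2.5000
L_3 = √((0.0000−8.5000)² + (10.0000−8.0000)²) = 8.7321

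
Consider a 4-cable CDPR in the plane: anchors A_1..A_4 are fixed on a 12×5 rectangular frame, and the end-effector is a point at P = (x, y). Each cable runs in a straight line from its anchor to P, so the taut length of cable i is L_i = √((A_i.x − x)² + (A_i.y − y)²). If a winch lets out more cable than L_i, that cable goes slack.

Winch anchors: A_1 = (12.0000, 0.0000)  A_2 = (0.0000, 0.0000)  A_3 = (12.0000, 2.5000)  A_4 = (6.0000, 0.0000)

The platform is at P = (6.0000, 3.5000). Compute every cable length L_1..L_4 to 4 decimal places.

L_1 = √((12.0000−6.0000)² + (0.0000−3.5000)²) = 6.9462
L_2 = √((0.0000−6.0000)² + (0.0000−3.5000)²) = 6.9462
L_3 = √((12.0000−6.0000)² + (2.5000−3.5000)²) = 6.0828
L_4 = √((6.0000−6.0000)² + (0.0000−3.5000)²) = 3.5000

(6.9462, 6.9462, 6.0828, 3.5000)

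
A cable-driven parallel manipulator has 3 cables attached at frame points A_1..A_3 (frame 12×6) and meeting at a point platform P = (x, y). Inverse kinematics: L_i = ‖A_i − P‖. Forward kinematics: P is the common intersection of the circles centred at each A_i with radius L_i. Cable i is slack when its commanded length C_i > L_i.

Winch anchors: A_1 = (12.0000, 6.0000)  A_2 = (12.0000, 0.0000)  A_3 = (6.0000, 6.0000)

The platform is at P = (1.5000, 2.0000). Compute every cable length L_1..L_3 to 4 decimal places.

L_1: Δ = A_1−P = (10.5000, 4.0000) → ‖Δ‖ = √126.2500 = 11.2361
L_2: Δ = A_2−P = (10.5000, -2.0000) → ‖Δ‖ = √114.2500 = 10.6888
L_3: Δ = A_3−P = (4.5000, 4.0000) → ‖Δ‖ = √36.2500 = 6.0208

(11.2361, 10.6888, 6.0208)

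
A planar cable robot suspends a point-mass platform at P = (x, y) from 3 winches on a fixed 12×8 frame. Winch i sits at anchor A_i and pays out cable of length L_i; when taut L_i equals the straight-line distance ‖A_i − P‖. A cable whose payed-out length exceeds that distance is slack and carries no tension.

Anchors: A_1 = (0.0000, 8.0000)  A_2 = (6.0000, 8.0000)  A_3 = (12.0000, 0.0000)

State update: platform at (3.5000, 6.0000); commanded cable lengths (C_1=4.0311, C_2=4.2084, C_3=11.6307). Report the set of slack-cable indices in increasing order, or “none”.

cable 1: L_1 = ‖A_1−P‖ = 4.0311;  C_1 = 4.0311 → taut
cable 2: L_2 = ‖A_2−P‖ = 3.2016;  C_2 = 4.2084 → slack
cable 3: L_3 = ‖A_3−P‖ = 10.4043;  C_3 = 11.6307 → slack

2, 3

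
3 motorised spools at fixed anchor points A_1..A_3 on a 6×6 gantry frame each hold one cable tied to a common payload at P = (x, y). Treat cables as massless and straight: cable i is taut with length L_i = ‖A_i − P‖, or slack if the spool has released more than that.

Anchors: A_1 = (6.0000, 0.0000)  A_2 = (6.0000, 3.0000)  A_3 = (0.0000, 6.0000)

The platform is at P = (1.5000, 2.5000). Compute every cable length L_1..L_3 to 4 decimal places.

(5.1478, 4.5277, 3.8079)

L_1 = √((6.0000−1.5000)² + (0.0000−2.5000)²) = 5.1478
L_2 = √((6.0000−1.5000)² + (3.0000−2.5000)²) = 4.5277
L_3 = √((0.0000−1.5000)² + (6.0000−2.5000)²) = 3.8079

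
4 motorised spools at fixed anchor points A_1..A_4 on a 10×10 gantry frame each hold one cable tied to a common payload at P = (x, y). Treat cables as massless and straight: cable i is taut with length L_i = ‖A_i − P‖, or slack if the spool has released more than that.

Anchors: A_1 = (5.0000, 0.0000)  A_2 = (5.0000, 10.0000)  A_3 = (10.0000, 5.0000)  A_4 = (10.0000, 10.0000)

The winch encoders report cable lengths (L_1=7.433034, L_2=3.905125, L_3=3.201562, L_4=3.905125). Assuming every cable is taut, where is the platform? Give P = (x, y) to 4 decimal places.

(7.5000, 7.0000)

expand ‖A_i−P‖²=L_i² and subtract eq 1 (c_i ≔ ‖A_i‖²−L_i²)
c_1 = 25.0000+0.0000−55.2500 = -30.2500
eq1−eq2 → [0.0000  -20.0000]·P = -140.0000
eq1−eq3 → [-10.0000  -10.0000]·P = -145.0000
eq1−eq4 → [-10.0000  -20.0000]·P = -215.0000
2×2 solve → P = (7.5000, 7.0000)
check cable 4: ‖A_4−P‖² = 15.2500 ≈ L_4² = 15.2500 ✓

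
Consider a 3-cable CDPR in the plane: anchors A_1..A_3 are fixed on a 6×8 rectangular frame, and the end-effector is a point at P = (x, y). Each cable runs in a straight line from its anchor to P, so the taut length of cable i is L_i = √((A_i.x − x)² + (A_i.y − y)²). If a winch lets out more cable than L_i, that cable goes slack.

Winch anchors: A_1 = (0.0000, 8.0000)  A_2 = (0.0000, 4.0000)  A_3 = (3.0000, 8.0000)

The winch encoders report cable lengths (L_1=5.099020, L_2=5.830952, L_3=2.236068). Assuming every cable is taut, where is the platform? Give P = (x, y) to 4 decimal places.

circle eqns → linear via eq_j − eq_1; set c_j = A_j·A_j − L_j²
c_1 = 0.0000+64.0000−26.0000 = 38.0000
0.0000·x + 8.0000·y = c_1−c_2 = 56.0000
-6.0000·x + 0.0000·y = c_1−c_3 = -30.0000
solve first two rows → x=5.0000, y=7.0000

(5.0000, 7.0000)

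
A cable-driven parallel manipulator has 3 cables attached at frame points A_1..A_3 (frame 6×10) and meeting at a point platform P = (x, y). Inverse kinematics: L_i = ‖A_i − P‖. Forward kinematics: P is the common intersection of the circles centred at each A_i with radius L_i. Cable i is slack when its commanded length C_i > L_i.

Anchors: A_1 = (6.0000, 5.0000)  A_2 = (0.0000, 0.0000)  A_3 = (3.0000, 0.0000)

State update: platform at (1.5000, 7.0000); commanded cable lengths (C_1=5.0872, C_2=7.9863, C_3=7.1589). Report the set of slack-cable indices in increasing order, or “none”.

1, 2

cable 1: L_1 = ‖A_1−P‖ = 4.9244;  C_1 = 5.0872 → slack
cable 2: L_2 = ‖A_2−P‖ = 7.1589;  C_2 = 7.9863 → slack
cable 3: L_3 = ‖A_3−P‖ = 7.1589;  C_3 = 7.1589 → taut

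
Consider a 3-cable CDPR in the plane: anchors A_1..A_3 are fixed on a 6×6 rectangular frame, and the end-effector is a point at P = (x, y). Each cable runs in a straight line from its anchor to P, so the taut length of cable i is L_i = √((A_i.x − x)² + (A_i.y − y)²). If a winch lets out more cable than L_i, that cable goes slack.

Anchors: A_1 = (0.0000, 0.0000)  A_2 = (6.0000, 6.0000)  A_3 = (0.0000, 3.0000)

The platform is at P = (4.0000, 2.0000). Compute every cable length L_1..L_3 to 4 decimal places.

L_1 = √((0.0000−4.0000)² + (0.0000−2.0000)²) = 4.4721
L_2 = √((6.0000−4.0000)² + (6.0000−2.0000)²) = 4.4721
L_3 = √((0.0000−4.0000)² + (3.0000−2.0000)²) = 4.1231

(4.4721, 4.4721, 4.1231)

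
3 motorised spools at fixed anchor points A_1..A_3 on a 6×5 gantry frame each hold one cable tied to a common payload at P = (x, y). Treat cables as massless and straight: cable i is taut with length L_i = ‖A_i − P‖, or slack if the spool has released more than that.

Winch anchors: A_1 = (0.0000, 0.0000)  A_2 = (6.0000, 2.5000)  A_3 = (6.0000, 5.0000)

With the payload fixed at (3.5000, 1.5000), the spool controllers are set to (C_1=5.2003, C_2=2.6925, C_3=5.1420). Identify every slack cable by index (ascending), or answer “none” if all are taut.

cable 1: L_1 = ‖A_1−P‖ = 3.8079;  C_1 = 5.2003 → slack
cable 2: L_2 = ‖A_2−P‖ = 2.6926;  C_2 = 2.6925 → taut
cable 3: L_3 = ‖A_3−P‖ = 4.3012;  C_3 = 5.1420 → slack

1, 3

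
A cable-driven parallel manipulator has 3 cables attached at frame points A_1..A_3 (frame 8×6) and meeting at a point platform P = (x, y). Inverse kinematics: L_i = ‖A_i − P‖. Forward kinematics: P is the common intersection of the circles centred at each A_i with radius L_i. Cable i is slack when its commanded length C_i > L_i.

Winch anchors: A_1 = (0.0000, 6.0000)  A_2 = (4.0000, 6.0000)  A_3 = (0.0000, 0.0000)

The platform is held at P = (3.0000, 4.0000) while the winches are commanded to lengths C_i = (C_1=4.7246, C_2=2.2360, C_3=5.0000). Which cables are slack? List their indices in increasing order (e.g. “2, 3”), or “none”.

cable 1: L_1 = ‖A_1−P‖ = 3.6056;  C_1 = 4.7246 → slack
cable 2: L_2 = ‖A_2−P‖ = 2.2361;  C_2 = 2.2360 → taut
cable 3: L_3 = ‖A_3−P‖ = 5.0000;  C_3 = 5.0000 → taut

1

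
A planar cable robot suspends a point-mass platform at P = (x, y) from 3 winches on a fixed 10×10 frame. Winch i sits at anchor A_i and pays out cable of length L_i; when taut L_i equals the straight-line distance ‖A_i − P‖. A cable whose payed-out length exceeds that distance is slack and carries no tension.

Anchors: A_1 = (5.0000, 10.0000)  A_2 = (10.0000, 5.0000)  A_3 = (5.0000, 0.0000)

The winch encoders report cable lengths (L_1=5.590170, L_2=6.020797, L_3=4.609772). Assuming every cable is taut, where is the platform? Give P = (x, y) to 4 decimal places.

(4.0000, 4.5000)

each cable: (A_i−P)·(A_i−P) = L_i²; let k_i = ‖A_i‖²−L_i²
k_1 = 25.0000+100.0000−31.2500 = 93.7500
row 1: -10.0000x + 10.0000y = 5.0000  (k_2=88.7500)
row 2: 0.0000x + 20.0000y = 90.0000  (k_3=3.7500)
Cramer on rows 1–2 → x = 4.0000, y = 4.5000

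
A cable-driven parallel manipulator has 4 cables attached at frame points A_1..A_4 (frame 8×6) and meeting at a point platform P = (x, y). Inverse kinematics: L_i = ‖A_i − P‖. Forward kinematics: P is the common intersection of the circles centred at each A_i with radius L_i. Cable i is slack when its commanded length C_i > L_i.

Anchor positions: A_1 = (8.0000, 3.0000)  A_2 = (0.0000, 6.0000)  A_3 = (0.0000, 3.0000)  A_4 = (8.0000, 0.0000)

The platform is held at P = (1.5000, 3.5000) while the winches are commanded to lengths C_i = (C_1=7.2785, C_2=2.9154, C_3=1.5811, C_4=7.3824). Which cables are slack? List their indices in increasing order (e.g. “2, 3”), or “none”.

1

i=1: geometric 6.5192 vs commanded 7.2785 ⇒ slack
i=2: geometric 2.9155 vs commanded 2.9154 ⇒ taut
i=3: geometric 1.5811 vs commanded 1.5811 ⇒ taut
i=4: geometric 7.3824 vs commanded 7.3824 ⇒ taut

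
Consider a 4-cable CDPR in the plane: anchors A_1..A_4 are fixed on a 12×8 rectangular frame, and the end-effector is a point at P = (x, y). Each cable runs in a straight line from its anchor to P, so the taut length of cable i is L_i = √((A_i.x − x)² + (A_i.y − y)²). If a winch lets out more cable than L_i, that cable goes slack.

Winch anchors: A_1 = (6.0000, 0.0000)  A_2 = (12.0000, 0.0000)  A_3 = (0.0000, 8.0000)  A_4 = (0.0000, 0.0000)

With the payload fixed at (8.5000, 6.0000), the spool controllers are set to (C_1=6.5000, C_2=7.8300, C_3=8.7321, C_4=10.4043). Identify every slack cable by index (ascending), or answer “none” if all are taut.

cable 1: L_1 = ‖A_1−P‖ = 6.5000;  C_1 = 6.5000 → taut
cable 2: L_2 = ‖A_2−P‖ = 6.9462;  C_2 = 7.8300 → slack
cable 3: L_3 = ‖A_3−P‖ = 8.7321;  C_3 = 8.7321 → taut
cable 4: L_4 = ‖A_4−P‖ = 10.4043;  C_4 = 10.4043 → taut

2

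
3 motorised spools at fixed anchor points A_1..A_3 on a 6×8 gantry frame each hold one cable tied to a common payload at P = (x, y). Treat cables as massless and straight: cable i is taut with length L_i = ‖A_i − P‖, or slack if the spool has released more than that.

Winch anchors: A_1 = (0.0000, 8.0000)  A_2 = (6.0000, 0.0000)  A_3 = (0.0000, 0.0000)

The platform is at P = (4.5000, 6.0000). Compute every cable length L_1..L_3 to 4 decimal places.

(4.9244, 6.1847, 7.5000)

L_1 = √((0.0000−4.5000)² + (8.0000−6.0000)²) = 4.9244
L_2 = √((6.0000−4.5000)² + (0.0000−6.0000)²) = 6.1847
L_3 = √((0.0000−4.5000)² + (0.0000−6.0000)²) = 7.5000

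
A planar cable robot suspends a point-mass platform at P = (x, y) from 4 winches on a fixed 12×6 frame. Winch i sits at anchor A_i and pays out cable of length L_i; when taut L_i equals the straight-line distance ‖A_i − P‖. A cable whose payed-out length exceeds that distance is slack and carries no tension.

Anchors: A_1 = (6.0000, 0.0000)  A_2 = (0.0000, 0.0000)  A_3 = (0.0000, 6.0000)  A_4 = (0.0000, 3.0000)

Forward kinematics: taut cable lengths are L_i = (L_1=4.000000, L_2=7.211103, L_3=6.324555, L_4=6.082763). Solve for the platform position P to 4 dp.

(6.0000, 4.0000)

expand ‖A_i−P‖²=L_i² and subtract eq 1 (k_i ≔ ‖A_i‖²−L_i²)
k_1 = 36.0000+0.0000−16.0000 = 20.0000
eq1−eq2 → [12.0000  0.0000]·P = 72.0000
eq1−eq3 → [12.0000  -12.0000]·P = 24.0000
eq1−eq4 → [12.0000  -6.0000]·P = 48.0000
2×2 solve → P = (6.0000, 4.0000)
check cable 4: ‖A_4−P‖² = 37.0000 ≈ L_4² = 37.0000 ✓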